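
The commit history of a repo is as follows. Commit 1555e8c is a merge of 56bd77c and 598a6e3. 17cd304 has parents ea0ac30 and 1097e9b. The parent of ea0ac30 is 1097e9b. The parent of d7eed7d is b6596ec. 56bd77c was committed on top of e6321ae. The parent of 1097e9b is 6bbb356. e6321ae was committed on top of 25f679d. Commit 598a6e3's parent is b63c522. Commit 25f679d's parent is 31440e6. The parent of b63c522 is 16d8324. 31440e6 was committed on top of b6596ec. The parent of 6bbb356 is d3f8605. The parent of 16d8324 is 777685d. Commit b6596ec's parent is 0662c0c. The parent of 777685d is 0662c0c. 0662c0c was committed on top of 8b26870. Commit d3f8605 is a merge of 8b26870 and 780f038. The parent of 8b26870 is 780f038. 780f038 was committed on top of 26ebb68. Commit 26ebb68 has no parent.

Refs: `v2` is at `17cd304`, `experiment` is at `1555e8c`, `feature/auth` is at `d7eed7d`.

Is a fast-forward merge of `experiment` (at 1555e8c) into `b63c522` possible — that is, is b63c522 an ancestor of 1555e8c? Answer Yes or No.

Yes

A fast-forward from b63c522 to 1555e8c is possible iff b63c522 is an ancestor of 1555e8c.
Ancestors of 1555e8c: {0662c0c, 1555e8c, 16d8324, 25f679d, 26ebb68, 31440e6, 56bd77c, 598a6e3, 777685d, 780f038, 8b26870, b63c522, b6596ec, e6321ae}.
b63c522 is among them, so fast-forward is possible.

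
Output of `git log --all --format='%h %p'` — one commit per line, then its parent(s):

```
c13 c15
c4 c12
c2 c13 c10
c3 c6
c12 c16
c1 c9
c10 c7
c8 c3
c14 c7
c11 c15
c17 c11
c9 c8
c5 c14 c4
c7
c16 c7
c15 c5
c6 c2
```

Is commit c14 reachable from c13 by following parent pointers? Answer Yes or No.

Ancestors of c13 (commits reachable by following parents): {c12, c13, c14, c15, c16, c4, c5, c7}.
c14 is in that set, so it is an ancestor of c13.

Yes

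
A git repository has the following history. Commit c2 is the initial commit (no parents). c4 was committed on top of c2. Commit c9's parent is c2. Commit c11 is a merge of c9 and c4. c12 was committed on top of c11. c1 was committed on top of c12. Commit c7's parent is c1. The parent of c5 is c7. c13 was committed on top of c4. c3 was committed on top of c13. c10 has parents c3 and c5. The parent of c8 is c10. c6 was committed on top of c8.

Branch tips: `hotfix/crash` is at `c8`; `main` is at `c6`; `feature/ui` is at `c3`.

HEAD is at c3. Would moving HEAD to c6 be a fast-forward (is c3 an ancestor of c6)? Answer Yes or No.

Yes

A fast-forward from c3 to c6 is possible iff c3 is an ancestor of c6.
Ancestors of c6: {c1, c10, c11, c12, c13, c2, c3, c4, c5, c6, c7, c8, c9}.
c3 is among them, so fast-forward is possible.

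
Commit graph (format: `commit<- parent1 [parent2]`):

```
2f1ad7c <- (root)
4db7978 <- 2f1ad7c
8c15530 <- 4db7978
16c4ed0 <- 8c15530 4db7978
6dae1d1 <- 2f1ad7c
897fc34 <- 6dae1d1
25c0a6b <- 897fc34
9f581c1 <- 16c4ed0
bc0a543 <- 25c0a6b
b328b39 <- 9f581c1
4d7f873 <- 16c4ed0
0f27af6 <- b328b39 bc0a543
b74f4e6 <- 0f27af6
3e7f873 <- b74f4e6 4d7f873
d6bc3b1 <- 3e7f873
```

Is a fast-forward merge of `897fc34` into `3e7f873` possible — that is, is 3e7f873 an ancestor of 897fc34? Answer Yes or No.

A fast-forward from 3e7f873 to 897fc34 is possible iff 3e7f873 is an ancestor of 897fc34.
Ancestors of 897fc34: {2f1ad7c, 6dae1d1, 897fc34}.
3e7f873 is not among them, so fast-forward is not possible.

No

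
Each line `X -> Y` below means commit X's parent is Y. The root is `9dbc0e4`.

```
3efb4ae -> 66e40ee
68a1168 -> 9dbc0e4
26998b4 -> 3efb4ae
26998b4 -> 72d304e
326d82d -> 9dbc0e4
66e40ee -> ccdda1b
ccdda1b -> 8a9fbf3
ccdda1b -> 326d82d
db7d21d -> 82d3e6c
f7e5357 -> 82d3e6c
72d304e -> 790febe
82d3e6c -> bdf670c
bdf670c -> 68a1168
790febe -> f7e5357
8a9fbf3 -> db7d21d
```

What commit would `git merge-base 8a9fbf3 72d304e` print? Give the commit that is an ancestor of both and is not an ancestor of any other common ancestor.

82d3e6c

Ancestors of 8a9fbf3: {68a1168, 82d3e6c, 8a9fbf3, 9dbc0e4, bdf670c, db7d21d}.
Ancestors of 72d304e: {68a1168, 72d304e, 790febe, 82d3e6c, 9dbc0e4, bdf670c, f7e5357}.
Common ancestors: {68a1168, 82d3e6c, 9dbc0e4, bdf670c}.
Among these, 82d3e6c is not an ancestor of any other common ancestor — it is the merge base.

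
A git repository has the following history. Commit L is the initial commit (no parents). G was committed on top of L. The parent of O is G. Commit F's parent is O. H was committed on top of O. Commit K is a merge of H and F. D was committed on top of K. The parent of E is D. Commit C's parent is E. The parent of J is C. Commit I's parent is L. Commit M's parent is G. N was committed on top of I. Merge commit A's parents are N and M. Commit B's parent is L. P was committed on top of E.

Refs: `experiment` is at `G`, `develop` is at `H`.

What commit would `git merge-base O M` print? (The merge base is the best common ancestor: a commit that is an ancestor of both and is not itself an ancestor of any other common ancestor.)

G

Ancestors of O: {G, L, O}.
Ancestors of M: {G, L, M}.
Common ancestors: {G, L}.
Among these, G is not an ancestor of any other common ancestor — it is the merge base.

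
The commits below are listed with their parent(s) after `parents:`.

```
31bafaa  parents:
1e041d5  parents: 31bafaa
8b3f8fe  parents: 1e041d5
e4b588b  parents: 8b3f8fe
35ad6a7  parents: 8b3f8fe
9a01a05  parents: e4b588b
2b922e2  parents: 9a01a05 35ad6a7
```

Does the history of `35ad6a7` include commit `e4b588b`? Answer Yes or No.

Ancestors of 35ad6a7: {1e041d5, 31bafaa, 35ad6a7, 8b3f8fe}.
e4b588b is not in that set, so it is not an ancestor of 35ad6a7.

No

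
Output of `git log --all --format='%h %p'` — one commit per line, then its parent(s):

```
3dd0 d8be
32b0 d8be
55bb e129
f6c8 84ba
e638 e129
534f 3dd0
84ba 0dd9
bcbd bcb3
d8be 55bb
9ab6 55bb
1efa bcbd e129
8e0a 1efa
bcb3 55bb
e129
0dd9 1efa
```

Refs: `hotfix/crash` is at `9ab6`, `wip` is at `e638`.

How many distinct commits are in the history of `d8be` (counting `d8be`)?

3

Walking parent pointers from d8be: reachable set = {55bb, d8be, e129}.
That is 3 commits.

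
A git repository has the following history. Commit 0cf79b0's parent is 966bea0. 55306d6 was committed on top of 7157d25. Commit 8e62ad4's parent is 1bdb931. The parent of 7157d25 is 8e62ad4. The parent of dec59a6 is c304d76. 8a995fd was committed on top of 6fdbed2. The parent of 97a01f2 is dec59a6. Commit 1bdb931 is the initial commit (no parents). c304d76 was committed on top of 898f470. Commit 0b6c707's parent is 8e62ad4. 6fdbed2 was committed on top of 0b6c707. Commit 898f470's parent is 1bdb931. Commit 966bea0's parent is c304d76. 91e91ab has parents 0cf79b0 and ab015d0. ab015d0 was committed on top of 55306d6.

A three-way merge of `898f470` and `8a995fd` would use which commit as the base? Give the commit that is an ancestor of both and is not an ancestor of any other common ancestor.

1bdb931

Ancestors of 898f470: {1bdb931, 898f470}.
Ancestors of 8a995fd: {0b6c707, 1bdb931, 6fdbed2, 8a995fd, 8e62ad4}.
Common ancestors: {1bdb931}.
The only common ancestor is 1bdb931, so it is the merge base.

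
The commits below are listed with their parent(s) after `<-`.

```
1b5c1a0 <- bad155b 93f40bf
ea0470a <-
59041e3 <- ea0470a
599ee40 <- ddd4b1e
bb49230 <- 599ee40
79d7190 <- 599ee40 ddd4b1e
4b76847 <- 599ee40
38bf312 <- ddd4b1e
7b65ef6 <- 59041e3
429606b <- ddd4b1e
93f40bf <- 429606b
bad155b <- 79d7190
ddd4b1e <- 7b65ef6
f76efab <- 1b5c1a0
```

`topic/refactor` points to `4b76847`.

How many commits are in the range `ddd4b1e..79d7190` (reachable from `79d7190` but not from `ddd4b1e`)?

Reachable from 79d7190: {59041e3, 599ee40, 79d7190, 7b65ef6, ddd4b1e, ea0470a}.
Reachable from ddd4b1e: {59041e3, 7b65ef6, ddd4b1e, ea0470a}.
In 79d7190's history but not ddd4b1e's: {599ee40, 79d7190} — 2 commits.

2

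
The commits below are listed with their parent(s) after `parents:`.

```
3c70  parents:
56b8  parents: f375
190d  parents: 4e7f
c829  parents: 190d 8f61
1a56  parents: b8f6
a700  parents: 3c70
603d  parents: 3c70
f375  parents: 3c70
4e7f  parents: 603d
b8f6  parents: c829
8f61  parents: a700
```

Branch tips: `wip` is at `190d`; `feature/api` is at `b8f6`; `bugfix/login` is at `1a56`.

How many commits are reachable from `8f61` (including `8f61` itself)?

Walking parent pointers from 8f61: reachable set = {3c70, 8f61, a700}.
That is 3 commits.

3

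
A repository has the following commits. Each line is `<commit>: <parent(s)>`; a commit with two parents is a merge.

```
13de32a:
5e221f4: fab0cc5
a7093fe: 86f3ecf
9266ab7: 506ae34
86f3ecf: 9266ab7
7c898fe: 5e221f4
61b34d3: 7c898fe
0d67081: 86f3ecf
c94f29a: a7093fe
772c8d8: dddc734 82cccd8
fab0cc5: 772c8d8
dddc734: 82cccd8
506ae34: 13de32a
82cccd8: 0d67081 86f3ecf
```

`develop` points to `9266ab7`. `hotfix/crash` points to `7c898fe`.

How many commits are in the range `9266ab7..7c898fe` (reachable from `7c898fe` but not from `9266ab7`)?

8

Reachable from 7c898fe: {0d67081, 13de32a, 506ae34, 5e221f4, 772c8d8, 7c898fe, 82cccd8, 86f3ecf, 9266ab7, dddc734, fab0cc5}.
Reachable from 9266ab7: {13de32a, 506ae34, 9266ab7}.
In 7c898fe's history but not 9266ab7's: {0d67081, 5e221f4, 772c8d8, 7c898fe, 82cccd8, 86f3ecf, dddc734, fab0cc5} — 8 commits.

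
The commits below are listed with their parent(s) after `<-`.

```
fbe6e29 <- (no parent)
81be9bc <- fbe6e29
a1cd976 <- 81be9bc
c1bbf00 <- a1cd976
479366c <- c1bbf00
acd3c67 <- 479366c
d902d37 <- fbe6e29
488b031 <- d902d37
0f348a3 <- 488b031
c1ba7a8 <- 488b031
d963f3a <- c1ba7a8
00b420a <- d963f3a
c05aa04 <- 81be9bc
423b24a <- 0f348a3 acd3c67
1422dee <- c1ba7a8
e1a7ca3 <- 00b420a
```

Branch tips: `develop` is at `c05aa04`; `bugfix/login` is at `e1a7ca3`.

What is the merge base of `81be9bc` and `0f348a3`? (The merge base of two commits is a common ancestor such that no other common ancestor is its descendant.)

fbe6e29

Ancestors of 81be9bc: {81be9bc, fbe6e29}.
Ancestors of 0f348a3: {0f348a3, 488b031, d902d37, fbe6e29}.
Common ancestors: {fbe6e29}.
The only common ancestor is fbe6e29, so it is the merge base.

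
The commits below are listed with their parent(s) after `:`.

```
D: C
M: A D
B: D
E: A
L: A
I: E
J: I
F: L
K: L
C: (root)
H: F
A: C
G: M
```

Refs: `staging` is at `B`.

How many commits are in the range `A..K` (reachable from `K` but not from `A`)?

2

Reachable from K: {A, C, K, L}.
Reachable from A: {A, C}.
In K's history but not A's: {K, L} — 2 commits.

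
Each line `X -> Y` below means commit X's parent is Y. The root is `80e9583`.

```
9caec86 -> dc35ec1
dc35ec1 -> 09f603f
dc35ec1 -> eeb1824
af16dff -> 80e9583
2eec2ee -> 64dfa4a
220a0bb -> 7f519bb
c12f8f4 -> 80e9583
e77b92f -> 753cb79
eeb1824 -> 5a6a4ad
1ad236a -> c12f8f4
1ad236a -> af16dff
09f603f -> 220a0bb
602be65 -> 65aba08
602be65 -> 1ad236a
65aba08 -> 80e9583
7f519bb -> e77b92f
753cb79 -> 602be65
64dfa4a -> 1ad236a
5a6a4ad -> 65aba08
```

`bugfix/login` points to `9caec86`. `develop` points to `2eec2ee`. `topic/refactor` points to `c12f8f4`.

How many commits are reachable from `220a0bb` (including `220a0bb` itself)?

Walking parent pointers from 220a0bb: reachable set = {1ad236a, 220a0bb, 602be65, 65aba08, 753cb79, 7f519bb, 80e9583, af16dff, c12f8f4, e77b92f}.
That is 10 commits.

10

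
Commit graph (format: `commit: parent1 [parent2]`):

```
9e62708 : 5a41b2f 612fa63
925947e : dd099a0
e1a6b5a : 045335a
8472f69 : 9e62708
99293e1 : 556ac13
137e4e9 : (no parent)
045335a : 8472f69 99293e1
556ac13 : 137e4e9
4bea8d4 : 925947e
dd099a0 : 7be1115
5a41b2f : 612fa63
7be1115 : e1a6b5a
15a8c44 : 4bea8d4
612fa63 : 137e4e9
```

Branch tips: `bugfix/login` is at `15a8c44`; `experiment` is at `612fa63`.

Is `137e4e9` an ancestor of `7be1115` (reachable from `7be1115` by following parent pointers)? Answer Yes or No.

Ancestors of 7be1115 (commits reachable by following parents): {045335a, 137e4e9, 556ac13, 5a41b2f, 612fa63, 7be1115, 8472f69, 99293e1, 9e62708, e1a6b5a}.
137e4e9 is in that set, so it is an ancestor of 7be1115.

Yes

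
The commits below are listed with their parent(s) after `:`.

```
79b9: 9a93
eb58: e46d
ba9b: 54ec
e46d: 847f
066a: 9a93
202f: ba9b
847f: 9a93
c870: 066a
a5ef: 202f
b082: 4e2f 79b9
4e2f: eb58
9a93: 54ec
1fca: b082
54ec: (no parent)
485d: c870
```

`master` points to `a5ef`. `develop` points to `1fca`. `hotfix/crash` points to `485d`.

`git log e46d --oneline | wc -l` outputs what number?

4

Walking parent pointers from e46d: reachable set = {54ec, 847f, 9a93, e46d}.
That is 4 commits.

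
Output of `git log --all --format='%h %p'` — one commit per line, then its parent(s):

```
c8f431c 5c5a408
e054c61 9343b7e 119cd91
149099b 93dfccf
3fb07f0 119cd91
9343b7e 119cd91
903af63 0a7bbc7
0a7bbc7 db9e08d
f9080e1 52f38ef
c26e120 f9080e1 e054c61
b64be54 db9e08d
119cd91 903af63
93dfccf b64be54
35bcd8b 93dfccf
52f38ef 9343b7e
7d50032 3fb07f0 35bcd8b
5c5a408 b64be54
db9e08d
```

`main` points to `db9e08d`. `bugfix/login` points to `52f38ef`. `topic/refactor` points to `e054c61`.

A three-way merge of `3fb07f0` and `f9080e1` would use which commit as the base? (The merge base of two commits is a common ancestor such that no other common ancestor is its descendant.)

Ancestors of 3fb07f0: {0a7bbc7, 119cd91, 3fb07f0, 903af63, db9e08d}.
Ancestors of f9080e1: {0a7bbc7, 119cd91, 52f38ef, 903af63, 9343b7e, db9e08d, f9080e1}.
Common ancestors: {0a7bbc7, 119cd91, 903af63, db9e08d}.
Among these, 119cd91 is not an ancestor of any other common ancestor — it is the merge base.

119cd91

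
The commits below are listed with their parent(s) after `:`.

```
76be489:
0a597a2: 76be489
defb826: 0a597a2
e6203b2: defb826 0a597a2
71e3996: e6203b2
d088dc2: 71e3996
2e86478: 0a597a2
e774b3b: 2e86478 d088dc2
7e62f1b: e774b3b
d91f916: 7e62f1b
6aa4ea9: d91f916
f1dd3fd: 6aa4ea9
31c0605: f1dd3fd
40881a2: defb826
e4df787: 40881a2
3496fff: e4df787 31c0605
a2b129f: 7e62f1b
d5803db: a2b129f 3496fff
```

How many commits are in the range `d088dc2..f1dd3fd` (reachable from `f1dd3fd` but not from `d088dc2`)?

Reachable from f1dd3fd: {0a597a2, 2e86478, 6aa4ea9, 71e3996, 76be489, 7e62f1b, d088dc2, d91f916, defb826, e6203b2, e774b3b, f1dd3fd}.
Reachable from d088dc2: {0a597a2, 71e3996, 76be489, d088dc2, defb826, e6203b2}.
In f1dd3fd's history but not d088dc2's: {2e86478, 6aa4ea9, 7e62f1b, d91f916, e774b3b, f1dd3fd} — 6 commits.

6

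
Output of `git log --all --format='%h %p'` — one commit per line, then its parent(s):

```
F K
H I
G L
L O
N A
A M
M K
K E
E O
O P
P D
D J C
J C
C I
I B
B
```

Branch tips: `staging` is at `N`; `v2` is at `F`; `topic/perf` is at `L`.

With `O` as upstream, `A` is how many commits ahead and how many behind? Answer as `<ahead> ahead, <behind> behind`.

4 ahead, 0 behind

Reachable from A: {A, B, C, D, E, I, J, K, M, O, P}.
Reachable from O: {B, C, D, I, J, O, P}.
Only in A's history (ahead): {A, E, K, M} — 4.
Only in O's history (behind): {} — 0.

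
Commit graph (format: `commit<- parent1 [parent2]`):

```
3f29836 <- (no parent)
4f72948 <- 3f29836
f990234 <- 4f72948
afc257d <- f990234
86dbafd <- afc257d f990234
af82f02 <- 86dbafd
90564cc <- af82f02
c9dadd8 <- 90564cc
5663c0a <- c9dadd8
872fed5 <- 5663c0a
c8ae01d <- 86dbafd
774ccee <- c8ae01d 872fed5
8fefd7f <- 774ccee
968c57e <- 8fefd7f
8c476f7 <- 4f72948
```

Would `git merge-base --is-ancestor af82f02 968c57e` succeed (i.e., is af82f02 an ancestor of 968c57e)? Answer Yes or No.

Yes

Ancestors of 968c57e (commits reachable by following parents): {3f29836, 4f72948, 5663c0a, 774ccee, 86dbafd, 872fed5, 8fefd7f, 90564cc, 968c57e, af82f02, afc257d, c8ae01d, c9dadd8, f990234}.
af82f02 is in that set, so it is an ancestor of 968c57e.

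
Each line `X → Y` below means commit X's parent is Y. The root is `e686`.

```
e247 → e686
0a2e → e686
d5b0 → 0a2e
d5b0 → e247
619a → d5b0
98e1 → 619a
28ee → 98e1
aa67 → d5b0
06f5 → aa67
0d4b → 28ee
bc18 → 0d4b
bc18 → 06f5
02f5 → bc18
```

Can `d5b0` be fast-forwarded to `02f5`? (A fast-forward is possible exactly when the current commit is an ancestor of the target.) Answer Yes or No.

Yes

A fast-forward from d5b0 to 02f5 is possible iff d5b0 is an ancestor of 02f5.
Ancestors of 02f5: {02f5, 06f5, 0a2e, 0d4b, 28ee, 619a, 98e1, aa67, bc18, d5b0, e247, e686}.
d5b0 is among them, so fast-forward is possible.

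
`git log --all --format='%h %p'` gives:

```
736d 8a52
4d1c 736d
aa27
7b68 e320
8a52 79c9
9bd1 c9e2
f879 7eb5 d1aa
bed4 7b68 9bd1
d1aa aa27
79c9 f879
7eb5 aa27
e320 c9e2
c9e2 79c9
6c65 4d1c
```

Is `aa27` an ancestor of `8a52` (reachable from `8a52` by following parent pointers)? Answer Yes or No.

Ancestors of 8a52 (commits reachable by following parents): {79c9, 7eb5, 8a52, aa27, d1aa, f879}.
aa27 is in that set, so it is an ancestor of 8a52.

Yes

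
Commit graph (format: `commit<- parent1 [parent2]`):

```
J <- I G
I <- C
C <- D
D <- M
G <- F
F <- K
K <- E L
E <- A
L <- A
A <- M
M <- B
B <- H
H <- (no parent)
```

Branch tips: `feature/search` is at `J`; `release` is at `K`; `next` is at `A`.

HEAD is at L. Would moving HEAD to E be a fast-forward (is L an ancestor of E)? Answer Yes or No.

A fast-forward from L to E is possible iff L is an ancestor of E.
Ancestors of E: {A, B, E, H, M}.
L is not among them, so fast-forward is not possible.

No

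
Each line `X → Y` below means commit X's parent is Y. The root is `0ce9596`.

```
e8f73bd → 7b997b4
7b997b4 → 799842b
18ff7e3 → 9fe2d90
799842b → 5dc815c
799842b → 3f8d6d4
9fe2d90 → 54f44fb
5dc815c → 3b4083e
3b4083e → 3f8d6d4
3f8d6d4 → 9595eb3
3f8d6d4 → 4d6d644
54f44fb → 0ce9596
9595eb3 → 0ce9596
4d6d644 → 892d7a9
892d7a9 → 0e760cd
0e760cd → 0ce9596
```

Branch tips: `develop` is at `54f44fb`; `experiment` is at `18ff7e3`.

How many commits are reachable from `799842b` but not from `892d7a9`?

Reachable from 799842b: {0ce9596, 0e760cd, 3b4083e, 3f8d6d4, 4d6d644, 5dc815c, 799842b, 892d7a9, 9595eb3}.
Reachable from 892d7a9: {0ce9596, 0e760cd, 892d7a9}.
In 799842b's history but not 892d7a9's: {3b4083e, 3f8d6d4, 4d6d644, 5dc815c, 799842b, 9595eb3} — 6 commits.

6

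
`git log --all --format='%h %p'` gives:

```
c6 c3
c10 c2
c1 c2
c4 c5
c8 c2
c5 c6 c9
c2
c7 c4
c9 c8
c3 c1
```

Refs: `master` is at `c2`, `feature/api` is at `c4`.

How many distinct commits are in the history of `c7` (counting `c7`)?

Walking parent pointers from c7: reachable set = {c1, c2, c3, c4, c5, c6, c7, c8, c9}.
That is 9 commits.

9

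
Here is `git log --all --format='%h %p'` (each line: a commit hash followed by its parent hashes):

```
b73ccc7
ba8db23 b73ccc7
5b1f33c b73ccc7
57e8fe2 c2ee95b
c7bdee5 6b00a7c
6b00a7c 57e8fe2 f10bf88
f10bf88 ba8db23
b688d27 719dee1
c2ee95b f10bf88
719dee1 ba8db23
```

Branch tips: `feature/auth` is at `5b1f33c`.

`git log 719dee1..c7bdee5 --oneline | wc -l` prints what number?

5

Reachable from c7bdee5: {57e8fe2, 6b00a7c, b73ccc7, ba8db23, c2ee95b, c7bdee5, f10bf88}.
Reachable from 719dee1: {719dee1, b73ccc7, ba8db23}.
In c7bdee5's history but not 719dee1's: {57e8fe2, 6b00a7c, c2ee95b, c7bdee5, f10bf88} — 5 commits.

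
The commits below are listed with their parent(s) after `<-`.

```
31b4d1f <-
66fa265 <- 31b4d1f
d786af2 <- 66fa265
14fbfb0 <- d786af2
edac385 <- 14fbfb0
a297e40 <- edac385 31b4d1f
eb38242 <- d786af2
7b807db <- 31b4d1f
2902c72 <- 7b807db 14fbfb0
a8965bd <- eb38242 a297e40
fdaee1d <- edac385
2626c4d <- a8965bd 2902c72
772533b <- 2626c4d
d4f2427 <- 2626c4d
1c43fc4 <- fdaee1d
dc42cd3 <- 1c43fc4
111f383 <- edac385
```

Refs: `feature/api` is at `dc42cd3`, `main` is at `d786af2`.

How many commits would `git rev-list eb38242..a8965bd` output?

Reachable from a8965bd: {14fbfb0, 31b4d1f, 66fa265, a297e40, a8965bd, d786af2, eb38242, edac385}.
Reachable from eb38242: {31b4d1f, 66fa265, d786af2, eb38242}.
In a8965bd's history but not eb38242's: {14fbfb0, a297e40, a8965bd, edac385} — 4 commits.

4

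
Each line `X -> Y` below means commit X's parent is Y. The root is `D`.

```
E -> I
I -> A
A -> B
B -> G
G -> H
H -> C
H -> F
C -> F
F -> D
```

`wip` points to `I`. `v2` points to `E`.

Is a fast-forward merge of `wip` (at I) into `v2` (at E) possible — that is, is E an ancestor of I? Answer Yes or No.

No

A fast-forward from E to I is possible iff E is an ancestor of I.
Ancestors of I: {A, B, C, D, F, G, H, I}.
E is not among them, so fast-forward is not possible.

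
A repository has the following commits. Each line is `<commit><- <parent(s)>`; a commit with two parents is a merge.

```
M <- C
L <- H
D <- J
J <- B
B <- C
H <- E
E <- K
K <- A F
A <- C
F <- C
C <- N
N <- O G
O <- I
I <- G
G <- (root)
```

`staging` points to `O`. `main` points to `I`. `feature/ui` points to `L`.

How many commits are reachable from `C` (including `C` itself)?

5

Walking parent pointers from C: reachable set = {C, G, I, N, O}.
That is 5 commits.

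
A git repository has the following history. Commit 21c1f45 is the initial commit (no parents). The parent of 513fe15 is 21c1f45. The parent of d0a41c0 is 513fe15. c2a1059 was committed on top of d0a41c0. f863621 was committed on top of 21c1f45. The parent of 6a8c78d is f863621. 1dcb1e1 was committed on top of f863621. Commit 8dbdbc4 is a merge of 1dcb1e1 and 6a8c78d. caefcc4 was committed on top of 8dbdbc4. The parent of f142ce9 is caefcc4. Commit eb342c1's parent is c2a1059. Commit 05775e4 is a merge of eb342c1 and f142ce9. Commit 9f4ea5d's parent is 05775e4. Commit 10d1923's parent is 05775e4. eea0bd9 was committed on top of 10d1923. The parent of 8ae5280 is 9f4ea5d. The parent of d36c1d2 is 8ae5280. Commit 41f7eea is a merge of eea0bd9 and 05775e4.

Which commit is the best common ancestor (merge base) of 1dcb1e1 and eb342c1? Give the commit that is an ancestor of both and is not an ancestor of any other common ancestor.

21c1f45

Ancestors of 1dcb1e1: {1dcb1e1, 21c1f45, f863621}.
Ancestors of eb342c1: {21c1f45, 513fe15, c2a1059, d0a41c0, eb342c1}.
Common ancestors: {21c1f45}.
The only common ancestor is 21c1f45, so it is the merge base.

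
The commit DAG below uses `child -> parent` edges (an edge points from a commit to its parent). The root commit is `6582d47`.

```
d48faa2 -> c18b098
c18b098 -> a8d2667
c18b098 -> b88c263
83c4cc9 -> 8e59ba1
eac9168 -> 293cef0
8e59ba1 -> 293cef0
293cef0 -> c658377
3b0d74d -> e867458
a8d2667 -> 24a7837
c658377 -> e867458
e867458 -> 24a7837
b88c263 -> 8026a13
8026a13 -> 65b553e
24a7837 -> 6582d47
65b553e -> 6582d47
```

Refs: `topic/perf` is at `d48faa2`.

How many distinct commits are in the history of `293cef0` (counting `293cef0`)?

Walking parent pointers from 293cef0: reachable set = {24a7837, 293cef0, 6582d47, c658377, e867458}.
That is 5 commits.

5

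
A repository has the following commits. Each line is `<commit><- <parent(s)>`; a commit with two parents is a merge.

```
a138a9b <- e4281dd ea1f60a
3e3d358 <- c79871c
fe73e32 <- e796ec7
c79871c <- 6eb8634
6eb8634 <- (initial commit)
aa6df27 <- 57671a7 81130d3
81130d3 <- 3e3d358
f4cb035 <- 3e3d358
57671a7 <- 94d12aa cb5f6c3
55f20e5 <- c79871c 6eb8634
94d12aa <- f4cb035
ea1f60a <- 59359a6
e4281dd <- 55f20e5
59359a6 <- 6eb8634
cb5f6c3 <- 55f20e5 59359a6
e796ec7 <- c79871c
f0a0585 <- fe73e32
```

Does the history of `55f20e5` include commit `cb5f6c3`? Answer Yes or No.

No

Ancestors of 55f20e5: {55f20e5, 6eb8634, c79871c}.
cb5f6c3 is not in that set, so it is not an ancestor of 55f20e5.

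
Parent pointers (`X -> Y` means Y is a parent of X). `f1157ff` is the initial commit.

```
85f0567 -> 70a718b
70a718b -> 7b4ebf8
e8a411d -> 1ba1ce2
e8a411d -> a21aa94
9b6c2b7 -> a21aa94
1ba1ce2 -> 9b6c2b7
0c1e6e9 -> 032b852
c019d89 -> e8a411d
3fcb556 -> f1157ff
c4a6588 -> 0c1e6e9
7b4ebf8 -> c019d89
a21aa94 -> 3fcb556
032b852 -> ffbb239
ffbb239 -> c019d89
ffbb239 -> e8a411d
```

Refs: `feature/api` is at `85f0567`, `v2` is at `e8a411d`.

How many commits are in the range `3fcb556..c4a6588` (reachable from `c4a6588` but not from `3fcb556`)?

9

Reachable from c4a6588: {032b852, 0c1e6e9, 1ba1ce2, 3fcb556, 9b6c2b7, a21aa94, c019d89, c4a6588, e8a411d, f1157ff, ffbb239}.
Reachable from 3fcb556: {3fcb556, f1157ff}.
In c4a6588's history but not 3fcb556's: {032b852, 0c1e6e9, 1ba1ce2, 9b6c2b7, a21aa94, c019d89, c4a6588, e8a411d, ffbb239} — 9 commits.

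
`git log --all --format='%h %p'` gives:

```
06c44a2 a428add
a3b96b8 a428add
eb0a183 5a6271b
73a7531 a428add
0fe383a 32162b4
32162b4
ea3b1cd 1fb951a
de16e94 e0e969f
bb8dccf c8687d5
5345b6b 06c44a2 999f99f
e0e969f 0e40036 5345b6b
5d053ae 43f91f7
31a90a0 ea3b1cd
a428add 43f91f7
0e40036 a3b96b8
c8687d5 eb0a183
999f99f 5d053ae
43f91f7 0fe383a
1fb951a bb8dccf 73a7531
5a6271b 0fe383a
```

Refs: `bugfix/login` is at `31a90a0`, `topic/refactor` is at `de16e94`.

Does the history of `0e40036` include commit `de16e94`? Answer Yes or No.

No

Ancestors of 0e40036: {0e40036, 0fe383a, 32162b4, 43f91f7, a3b96b8, a428add}.
de16e94 is not in that set, so it is not an ancestor of 0e40036.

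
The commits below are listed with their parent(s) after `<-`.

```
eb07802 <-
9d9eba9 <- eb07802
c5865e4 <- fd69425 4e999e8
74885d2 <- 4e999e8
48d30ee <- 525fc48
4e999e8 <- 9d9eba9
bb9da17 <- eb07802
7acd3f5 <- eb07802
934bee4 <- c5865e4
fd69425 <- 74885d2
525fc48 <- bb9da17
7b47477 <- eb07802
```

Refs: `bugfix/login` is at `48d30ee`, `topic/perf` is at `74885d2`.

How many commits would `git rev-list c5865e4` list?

Walking parent pointers from c5865e4: reachable set = {4e999e8, 74885d2, 9d9eba9, c5865e4, eb07802, fd69425}.
That is 6 commits.

6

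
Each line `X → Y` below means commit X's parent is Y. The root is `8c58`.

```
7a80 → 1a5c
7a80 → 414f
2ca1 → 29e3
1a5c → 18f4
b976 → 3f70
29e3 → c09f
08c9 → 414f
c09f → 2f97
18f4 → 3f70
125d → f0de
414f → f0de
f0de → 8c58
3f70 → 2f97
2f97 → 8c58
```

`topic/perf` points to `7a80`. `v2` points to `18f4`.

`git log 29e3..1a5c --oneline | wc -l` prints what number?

3

Reachable from 1a5c: {18f4, 1a5c, 2f97, 3f70, 8c58}.
Reachable from 29e3: {29e3, 2f97, 8c58, c09f}.
In 1a5c's history but not 29e3's: {18f4, 1a5c, 3f70} — 3 commits.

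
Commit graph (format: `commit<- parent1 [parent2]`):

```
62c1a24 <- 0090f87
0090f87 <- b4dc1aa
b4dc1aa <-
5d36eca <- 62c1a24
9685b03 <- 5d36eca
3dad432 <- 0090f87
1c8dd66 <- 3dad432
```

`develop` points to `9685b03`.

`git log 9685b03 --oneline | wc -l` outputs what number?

Walking parent pointers from 9685b03: reachable set = {0090f87, 5d36eca, 62c1a24, 9685b03, b4dc1aa}.
That is 5 commits.

5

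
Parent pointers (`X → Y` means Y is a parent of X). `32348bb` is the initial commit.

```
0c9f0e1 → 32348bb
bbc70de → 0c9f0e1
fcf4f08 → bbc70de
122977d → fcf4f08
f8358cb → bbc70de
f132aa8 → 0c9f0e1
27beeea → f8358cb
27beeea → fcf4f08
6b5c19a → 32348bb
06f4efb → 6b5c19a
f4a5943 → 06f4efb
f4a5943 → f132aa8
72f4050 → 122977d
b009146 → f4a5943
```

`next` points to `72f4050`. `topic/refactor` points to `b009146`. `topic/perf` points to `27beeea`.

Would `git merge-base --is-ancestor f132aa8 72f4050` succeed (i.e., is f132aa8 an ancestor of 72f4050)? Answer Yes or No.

Ancestors of 72f4050: {0c9f0e1, 122977d, 32348bb, 72f4050, bbc70de, fcf4f08}.
f132aa8 is not in that set, so it is not an ancestor of 72f4050.

No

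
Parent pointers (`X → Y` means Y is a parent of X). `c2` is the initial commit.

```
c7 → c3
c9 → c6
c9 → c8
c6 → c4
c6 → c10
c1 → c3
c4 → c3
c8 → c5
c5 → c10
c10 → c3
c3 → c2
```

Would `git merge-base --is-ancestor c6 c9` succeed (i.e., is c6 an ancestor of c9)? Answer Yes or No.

Ancestors of c9 (commits reachable by following parents): {c10, c2, c3, c4, c5, c6, c8, c9}.
c6 is in that set, so it is an ancestor of c9.

Yes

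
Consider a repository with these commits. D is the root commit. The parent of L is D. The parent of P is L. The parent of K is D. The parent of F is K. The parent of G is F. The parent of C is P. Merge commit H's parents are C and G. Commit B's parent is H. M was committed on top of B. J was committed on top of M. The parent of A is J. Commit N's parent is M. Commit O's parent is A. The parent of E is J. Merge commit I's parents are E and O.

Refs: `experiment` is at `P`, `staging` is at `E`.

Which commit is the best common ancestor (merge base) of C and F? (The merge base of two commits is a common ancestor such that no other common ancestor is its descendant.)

D

Ancestors of C: {C, D, L, P}.
Ancestors of F: {D, F, K}.
Common ancestors: {D}.
The only common ancestor is D, so it is the merge base.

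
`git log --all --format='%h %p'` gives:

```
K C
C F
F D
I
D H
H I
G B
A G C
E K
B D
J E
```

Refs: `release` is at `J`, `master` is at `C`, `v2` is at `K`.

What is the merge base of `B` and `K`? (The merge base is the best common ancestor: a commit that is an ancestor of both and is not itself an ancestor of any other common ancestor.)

D

Ancestors of B: {B, D, H, I}.
Ancestors of K: {C, D, F, H, I, K}.
Common ancestors: {D, H, I}.
Among these, D is not an ancestor of any other common ancestor — it is the merge base.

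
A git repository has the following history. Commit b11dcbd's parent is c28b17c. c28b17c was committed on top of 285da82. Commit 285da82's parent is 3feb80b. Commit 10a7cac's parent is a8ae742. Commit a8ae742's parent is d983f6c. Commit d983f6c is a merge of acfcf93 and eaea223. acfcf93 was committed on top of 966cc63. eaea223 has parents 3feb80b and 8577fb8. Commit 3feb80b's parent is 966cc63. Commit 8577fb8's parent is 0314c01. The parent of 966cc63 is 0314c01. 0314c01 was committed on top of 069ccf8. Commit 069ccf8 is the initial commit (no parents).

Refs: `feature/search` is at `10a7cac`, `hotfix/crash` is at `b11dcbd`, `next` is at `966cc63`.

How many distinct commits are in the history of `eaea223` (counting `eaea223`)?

Walking parent pointers from eaea223: reachable set = {0314c01, 069ccf8, 3feb80b, 8577fb8, 966cc63, eaea223}.
That is 6 commits.

6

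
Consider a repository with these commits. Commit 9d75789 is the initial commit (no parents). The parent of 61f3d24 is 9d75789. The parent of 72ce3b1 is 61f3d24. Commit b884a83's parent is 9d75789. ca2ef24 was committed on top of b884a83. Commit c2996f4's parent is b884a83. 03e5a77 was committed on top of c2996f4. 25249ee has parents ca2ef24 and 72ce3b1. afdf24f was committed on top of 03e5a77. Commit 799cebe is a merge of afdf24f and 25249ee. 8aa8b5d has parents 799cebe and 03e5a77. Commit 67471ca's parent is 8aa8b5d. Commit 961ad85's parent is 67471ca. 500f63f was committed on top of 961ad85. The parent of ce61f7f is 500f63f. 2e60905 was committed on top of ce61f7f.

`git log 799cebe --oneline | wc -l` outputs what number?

Walking parent pointers from 799cebe: reachable set = {03e5a77, 25249ee, 61f3d24, 72ce3b1, 799cebe, 9d75789, afdf24f, b884a83, c2996f4, ca2ef24}.
That is 10 commits.

10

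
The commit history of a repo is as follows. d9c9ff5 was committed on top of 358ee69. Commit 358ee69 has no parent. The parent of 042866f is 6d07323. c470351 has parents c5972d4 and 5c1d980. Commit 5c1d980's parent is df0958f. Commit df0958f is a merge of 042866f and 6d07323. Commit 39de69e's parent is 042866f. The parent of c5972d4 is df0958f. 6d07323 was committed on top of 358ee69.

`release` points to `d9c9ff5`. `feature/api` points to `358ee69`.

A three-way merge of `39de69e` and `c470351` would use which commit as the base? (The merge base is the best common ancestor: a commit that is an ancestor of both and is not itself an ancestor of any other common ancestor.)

Ancestors of 39de69e: {042866f, 358ee69, 39de69e, 6d07323}.
Ancestors of c470351: {042866f, 358ee69, 5c1d980, 6d07323, c470351, c5972d4, df0958f}.
Common ancestors: {042866f, 358ee69, 6d07323}.
Among these, 042866f is not an ancestor of any other common ancestor — it is the merge base.

042866f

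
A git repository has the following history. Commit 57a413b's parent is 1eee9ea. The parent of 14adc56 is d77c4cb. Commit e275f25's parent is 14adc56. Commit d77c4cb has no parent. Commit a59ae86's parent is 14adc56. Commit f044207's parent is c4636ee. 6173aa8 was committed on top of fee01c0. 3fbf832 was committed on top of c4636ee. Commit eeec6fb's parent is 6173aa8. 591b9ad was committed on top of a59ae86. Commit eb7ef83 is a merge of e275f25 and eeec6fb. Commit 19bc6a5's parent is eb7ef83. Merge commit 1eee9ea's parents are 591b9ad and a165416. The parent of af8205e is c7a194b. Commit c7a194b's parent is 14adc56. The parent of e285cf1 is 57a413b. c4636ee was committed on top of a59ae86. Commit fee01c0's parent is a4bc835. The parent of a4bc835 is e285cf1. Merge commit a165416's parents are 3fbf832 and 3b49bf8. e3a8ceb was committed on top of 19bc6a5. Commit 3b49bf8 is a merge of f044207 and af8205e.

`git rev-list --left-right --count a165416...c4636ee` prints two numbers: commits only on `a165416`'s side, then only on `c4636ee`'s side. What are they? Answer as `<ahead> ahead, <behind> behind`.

Reachable from a165416: {14adc56, 3b49bf8, 3fbf832, a165416, a59ae86, af8205e, c4636ee, c7a194b, d77c4cb, f044207}.
Reachable from c4636ee: {14adc56, a59ae86, c4636ee, d77c4cb}.
Only in a165416's history (ahead): {3b49bf8, 3fbf832, a165416, af8205e, c7a194b, f044207} — 6.
Only in c4636ee's history (behind): {} — 0.

6 ahead, 0 behind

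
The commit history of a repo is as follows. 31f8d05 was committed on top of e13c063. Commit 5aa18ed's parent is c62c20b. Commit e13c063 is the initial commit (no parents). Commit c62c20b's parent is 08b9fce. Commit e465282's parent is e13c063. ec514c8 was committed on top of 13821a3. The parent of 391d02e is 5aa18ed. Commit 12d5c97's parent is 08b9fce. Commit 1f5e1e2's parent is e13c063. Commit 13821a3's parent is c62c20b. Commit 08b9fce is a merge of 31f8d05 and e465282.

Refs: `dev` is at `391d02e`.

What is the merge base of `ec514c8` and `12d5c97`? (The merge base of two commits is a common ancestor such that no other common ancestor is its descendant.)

Ancestors of ec514c8: {08b9fce, 13821a3, 31f8d05, c62c20b, e13c063, e465282, ec514c8}.
Ancestors of 12d5c97: {08b9fce, 12d5c97, 31f8d05, e13c063, e465282}.
Common ancestors: {08b9fce, 31f8d05, e13c063, e465282}.
Among these, 08b9fce is not an ancestor of any other common ancestor — it is the merge base.

08b9fce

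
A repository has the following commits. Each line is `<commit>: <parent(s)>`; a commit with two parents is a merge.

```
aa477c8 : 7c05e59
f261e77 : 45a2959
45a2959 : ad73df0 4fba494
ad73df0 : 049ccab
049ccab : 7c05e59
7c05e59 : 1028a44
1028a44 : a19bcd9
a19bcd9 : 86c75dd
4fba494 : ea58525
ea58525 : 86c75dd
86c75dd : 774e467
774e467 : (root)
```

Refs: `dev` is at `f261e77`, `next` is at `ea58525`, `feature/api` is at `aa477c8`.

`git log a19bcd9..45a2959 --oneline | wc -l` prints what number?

7

Reachable from 45a2959: {049ccab, 1028a44, 45a2959, 4fba494, 774e467, 7c05e59, 86c75dd, a19bcd9, ad73df0, ea58525}.
Reachable from a19bcd9: {774e467, 86c75dd, a19bcd9}.
In 45a2959's history but not a19bcd9's: {049ccab, 1028a44, 45a2959, 4fba494, 7c05e59, ad73df0, ea58525} — 7 commits.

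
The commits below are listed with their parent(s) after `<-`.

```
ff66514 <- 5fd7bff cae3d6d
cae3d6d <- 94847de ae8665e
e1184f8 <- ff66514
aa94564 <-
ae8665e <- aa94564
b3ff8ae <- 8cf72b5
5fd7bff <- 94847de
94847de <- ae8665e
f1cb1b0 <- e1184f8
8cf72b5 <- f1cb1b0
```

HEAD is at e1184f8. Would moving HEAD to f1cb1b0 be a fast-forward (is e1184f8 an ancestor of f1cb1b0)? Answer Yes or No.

Yes

A fast-forward from e1184f8 to f1cb1b0 is possible iff e1184f8 is an ancestor of f1cb1b0.
Ancestors of f1cb1b0: {5fd7bff, 94847de, aa94564, ae8665e, cae3d6d, e1184f8, f1cb1b0, ff66514}.
e1184f8 is among them, so fast-forward is possible.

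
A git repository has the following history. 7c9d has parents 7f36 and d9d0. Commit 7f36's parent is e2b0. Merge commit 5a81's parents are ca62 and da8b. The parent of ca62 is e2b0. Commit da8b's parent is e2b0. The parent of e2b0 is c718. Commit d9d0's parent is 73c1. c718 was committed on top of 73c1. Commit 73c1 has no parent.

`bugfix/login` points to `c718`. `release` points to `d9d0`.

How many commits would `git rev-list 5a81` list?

6

Walking parent pointers from 5a81: reachable set = {5a81, 73c1, c718, ca62, da8b, e2b0}.
That is 6 commits.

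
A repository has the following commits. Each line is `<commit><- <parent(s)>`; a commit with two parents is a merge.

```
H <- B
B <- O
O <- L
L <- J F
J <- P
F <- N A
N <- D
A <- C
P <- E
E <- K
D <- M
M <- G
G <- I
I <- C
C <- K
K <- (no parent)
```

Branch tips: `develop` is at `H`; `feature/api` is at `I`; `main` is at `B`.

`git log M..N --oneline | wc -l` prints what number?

Reachable from N: {C, D, G, I, K, M, N}.
Reachable from M: {C, G, I, K, M}.
In N's history but not M's: {D, N} — 2 commits.

2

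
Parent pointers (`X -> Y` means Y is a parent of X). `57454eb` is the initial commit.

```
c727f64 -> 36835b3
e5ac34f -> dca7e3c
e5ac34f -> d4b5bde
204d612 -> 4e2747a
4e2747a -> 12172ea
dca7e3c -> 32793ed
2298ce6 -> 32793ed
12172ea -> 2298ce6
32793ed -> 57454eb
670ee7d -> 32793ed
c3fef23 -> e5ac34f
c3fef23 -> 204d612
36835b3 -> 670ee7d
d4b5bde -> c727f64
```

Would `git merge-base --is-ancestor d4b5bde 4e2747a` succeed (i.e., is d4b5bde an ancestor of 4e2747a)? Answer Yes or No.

Ancestors of 4e2747a: {12172ea, 2298ce6, 32793ed, 4e2747a, 57454eb}.
d4b5bde is not in that set, so it is not an ancestor of 4e2747a.

No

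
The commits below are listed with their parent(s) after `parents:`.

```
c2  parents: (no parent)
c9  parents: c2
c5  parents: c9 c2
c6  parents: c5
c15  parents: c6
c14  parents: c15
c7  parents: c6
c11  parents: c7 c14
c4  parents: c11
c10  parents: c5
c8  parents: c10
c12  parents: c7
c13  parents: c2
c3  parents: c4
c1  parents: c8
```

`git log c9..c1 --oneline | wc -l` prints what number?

4

Reachable from c1: {c1, c10, c2, c5, c8, c9}.
Reachable from c9: {c2, c9}.
In c1's history but not c9's: {c1, c10, c5, c8} — 4 commits.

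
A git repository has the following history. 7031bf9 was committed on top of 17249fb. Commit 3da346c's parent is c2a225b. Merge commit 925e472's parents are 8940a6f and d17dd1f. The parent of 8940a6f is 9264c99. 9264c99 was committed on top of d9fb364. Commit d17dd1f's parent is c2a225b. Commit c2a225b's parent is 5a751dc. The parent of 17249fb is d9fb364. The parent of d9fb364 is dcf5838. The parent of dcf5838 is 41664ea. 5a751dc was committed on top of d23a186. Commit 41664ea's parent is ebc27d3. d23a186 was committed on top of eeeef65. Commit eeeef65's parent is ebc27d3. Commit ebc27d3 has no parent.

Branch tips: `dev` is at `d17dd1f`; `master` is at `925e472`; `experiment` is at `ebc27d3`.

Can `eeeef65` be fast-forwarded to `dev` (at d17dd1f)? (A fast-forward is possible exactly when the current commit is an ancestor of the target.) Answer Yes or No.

A fast-forward from eeeef65 to d17dd1f is possible iff eeeef65 is an ancestor of d17dd1f.
Ancestors of d17dd1f: {5a751dc, c2a225b, d17dd1f, d23a186, ebc27d3, eeeef65}.
eeeef65 is among them, so fast-forward is possible.

Yes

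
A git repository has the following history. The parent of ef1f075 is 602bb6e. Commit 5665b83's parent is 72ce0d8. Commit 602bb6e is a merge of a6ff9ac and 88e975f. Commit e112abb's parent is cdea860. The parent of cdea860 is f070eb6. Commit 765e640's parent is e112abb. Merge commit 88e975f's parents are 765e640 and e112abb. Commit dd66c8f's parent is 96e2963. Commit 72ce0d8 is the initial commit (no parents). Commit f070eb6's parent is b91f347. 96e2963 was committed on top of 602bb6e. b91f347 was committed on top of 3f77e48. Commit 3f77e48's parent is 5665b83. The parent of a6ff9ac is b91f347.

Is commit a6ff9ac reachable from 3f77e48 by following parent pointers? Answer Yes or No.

No

Ancestors of 3f77e48: {3f77e48, 5665b83, 72ce0d8}.
a6ff9ac is not in that set, so it is not an ancestor of 3f77e48.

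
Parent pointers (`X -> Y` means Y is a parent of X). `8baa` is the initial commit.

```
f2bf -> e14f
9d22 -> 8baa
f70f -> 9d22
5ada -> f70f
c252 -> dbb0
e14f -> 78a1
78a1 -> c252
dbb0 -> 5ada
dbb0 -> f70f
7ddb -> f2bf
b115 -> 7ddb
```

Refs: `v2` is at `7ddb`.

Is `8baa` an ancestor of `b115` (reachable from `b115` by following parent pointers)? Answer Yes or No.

Ancestors of b115 (commits reachable by following parents): {5ada, 78a1, 7ddb, 8baa, 9d22, b115, c252, dbb0, e14f, f2bf, f70f}.
8baa is in that set, so it is an ancestor of b115.

Yes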